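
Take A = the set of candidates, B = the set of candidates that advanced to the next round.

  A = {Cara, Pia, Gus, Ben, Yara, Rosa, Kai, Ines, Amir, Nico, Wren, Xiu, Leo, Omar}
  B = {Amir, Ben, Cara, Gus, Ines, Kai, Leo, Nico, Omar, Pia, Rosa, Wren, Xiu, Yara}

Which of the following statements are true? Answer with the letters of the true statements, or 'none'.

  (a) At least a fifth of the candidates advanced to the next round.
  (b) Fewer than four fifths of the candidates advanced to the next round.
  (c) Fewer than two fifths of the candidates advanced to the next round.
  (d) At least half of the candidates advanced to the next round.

|A| = 14, |A ∩ B| = 14, |A ∖ B| = 0.
(a) |A ∩ B| / |A| ≥ 1/5: holds.
(b) |A ∩ B| / |A| < 4/5: fails.
(c) |A ∩ B| / |A| < 2/5: fails.
(d) |A ∩ B| ≥ |A ∖ B|: holds.

(a), (d)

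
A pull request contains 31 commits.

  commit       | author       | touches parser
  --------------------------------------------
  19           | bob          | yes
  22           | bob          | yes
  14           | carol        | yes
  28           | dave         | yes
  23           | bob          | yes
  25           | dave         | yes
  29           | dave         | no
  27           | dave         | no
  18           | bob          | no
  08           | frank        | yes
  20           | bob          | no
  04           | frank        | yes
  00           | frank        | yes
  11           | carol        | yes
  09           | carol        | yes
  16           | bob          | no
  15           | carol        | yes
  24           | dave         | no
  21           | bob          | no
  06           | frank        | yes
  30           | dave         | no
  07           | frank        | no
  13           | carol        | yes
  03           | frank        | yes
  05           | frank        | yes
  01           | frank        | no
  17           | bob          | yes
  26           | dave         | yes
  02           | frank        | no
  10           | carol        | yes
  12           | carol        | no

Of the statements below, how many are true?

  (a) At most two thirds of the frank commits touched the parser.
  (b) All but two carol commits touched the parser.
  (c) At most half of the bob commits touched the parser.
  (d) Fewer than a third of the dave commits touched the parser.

2

(a) frank: |A| = 9, |A ∩ B| = 6; needs |A ∩ B| / |A| ≤ 2/3 — true.
(b) carol: |A| = 7, |A ∩ B| = 6; needs |A ∖ B| = 2 — false.
(c) bob: |A| = 8, |A ∩ B| = 4; needs |A ∩ B| ≤ |A ∖ B| — true.
(d) dave: |A| = 7, |A ∩ B| = 3; needs |A ∩ B| / |A| < 1/3 — false.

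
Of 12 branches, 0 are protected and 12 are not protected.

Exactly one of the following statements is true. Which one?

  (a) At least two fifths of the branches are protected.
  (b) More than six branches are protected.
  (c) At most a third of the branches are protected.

(c)

|A| = 12, |A ∩ B| = 0, |A ∖ B| = 12.
(a) requires |A ∩ B| / |A| ≥ 2/5: false.
(b) requires |A ∩ B| > 6: false.
(c) requires |A ∩ B| / |A| ≤ 1/3: true.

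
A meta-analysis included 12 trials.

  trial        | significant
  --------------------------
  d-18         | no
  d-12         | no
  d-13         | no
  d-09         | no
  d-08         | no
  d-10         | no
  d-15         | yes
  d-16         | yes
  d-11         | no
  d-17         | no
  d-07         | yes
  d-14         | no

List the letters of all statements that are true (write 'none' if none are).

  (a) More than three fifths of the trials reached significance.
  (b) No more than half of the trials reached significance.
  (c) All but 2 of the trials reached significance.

|A| = 12, |A ∩ B| = 3, |A ∖ B| = 9.
(a) |A ∩ B| / |A| > 3/5: fails.
(b) |A ∩ B| ≤ |A ∖ B|: holds.
(c) |A ∖ B| = 2: fails.

(b)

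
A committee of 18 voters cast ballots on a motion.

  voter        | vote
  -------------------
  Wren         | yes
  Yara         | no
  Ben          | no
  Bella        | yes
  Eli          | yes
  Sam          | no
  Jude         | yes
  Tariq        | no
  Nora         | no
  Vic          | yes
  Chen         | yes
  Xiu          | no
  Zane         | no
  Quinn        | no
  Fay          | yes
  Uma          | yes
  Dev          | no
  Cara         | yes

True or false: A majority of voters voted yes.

False

'A majority of voters voted yes' holds iff |A ∩ B| > |A ∖ B|.
|A| = 18, |A ∩ B| = 9, |A ∖ B| = 9.
9 = 9, so the statement is false.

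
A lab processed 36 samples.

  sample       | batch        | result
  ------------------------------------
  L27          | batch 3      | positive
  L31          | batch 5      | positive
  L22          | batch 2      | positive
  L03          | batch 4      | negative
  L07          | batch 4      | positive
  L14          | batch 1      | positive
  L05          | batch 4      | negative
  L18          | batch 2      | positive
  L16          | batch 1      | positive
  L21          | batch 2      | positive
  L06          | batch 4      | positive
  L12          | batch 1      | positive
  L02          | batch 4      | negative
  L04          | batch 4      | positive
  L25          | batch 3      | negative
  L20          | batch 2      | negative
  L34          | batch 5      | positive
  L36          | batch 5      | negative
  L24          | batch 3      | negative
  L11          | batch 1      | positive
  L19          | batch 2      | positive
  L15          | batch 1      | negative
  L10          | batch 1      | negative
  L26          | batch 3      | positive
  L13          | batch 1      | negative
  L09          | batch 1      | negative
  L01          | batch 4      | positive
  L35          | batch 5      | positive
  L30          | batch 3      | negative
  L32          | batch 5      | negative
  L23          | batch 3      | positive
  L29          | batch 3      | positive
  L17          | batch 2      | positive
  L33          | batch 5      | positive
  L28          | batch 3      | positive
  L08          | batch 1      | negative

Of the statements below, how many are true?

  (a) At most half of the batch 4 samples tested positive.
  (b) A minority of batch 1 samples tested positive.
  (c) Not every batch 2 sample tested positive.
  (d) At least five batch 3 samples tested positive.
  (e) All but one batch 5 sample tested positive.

3

(a) batch 4: |A| = 7, |A ∩ B| = 4; needs |A ∩ B| ≤ |A ∖ B| — false.
(b) batch 1: |A| = 9, |A ∩ B| = 4; needs |A ∩ B| < |A ∖ B| — true.
(c) batch 2: |A| = 6, |A ∩ B| = 5; needs A ⊄ B (|A ∖ B| ≥ 1) — true.
(d) batch 3: |A| = 8, |A ∩ B| = 5; needs |A ∩ B| ≥ 5 — true.
(e) batch 5: |A| = 6, |A ∩ B| = 4; needs |A ∖ B| = 1 — false.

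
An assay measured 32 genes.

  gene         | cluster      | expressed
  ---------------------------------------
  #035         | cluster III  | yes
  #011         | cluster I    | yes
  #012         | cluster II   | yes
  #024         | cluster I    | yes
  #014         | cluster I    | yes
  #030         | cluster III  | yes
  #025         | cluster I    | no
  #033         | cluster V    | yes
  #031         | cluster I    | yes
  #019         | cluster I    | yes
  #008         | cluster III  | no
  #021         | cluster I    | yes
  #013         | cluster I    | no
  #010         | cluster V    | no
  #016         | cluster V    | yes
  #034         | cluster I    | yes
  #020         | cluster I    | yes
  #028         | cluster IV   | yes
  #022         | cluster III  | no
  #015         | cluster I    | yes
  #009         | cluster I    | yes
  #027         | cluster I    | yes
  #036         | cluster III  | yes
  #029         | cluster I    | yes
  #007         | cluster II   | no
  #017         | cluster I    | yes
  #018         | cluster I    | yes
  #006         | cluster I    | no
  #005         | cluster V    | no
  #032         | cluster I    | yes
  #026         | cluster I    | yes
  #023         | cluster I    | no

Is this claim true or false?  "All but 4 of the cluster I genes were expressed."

The determiner here denotes the relation: |A ∖ B| = 4.
|A| = 20, |A ∩ B| = 16, |A ∖ B| = 4.
|A ∖ B| = 4, so the statement is true.

True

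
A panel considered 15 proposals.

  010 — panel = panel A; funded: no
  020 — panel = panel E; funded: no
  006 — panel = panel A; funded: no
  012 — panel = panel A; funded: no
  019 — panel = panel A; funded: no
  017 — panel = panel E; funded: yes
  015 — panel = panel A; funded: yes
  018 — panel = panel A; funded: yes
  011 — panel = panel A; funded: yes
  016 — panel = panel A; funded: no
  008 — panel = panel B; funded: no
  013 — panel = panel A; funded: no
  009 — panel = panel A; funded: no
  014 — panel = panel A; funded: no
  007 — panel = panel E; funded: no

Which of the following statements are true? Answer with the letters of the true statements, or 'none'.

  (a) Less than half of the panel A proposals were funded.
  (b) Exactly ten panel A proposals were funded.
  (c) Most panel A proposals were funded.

|A| = 11, |A ∩ B| = 3, |A ∖ B| = 8.
(a) |A ∩ B| < |A ∖ B|: holds.
(b) |A ∩ B| = 10: fails.
(c) |A ∩ B| > |A ∖ B|: fails.

(a)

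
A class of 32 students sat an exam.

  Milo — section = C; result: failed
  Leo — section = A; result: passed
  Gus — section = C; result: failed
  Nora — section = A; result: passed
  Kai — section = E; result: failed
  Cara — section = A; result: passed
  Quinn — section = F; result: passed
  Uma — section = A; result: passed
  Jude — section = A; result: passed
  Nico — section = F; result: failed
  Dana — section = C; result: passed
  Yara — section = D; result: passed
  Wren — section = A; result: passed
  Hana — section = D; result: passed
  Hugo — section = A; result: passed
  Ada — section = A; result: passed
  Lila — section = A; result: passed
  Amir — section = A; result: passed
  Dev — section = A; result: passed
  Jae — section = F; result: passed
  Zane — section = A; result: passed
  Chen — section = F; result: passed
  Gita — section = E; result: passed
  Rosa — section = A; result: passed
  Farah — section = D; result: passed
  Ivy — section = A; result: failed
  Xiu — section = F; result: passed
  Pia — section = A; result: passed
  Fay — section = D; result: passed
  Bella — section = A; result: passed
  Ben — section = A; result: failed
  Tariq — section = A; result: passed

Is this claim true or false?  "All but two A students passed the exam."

True

'All but two A students passed the exam' holds iff |A ∖ B| = 2.
|A| = 18, |A ∩ B| = 16, |A ∖ B| = 2.
|A ∖ B| = 2, so the statement is true.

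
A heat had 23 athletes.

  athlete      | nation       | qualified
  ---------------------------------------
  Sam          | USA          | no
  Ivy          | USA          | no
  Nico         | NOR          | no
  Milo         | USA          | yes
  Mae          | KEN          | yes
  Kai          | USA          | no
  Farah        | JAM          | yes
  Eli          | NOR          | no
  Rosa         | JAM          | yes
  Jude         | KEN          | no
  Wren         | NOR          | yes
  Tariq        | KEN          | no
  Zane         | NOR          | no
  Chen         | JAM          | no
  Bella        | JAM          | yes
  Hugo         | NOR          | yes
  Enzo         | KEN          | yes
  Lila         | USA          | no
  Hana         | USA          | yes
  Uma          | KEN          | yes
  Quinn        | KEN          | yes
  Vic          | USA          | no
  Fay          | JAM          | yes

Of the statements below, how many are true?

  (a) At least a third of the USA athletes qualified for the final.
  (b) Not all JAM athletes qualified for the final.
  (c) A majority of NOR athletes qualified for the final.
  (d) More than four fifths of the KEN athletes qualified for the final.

(a) USA: |A| = 7, |A ∩ B| = 2; needs |A ∩ B| / |A| ≥ 1/3 — false.
(b) JAM: |A| = 5, |A ∩ B| = 4; needs A ⊄ B (|A ∖ B| ≥ 1) — true.
(c) NOR: |A| = 5, |A ∩ B| = 2; needs |A ∩ B| > |A ∖ B| — false.
(d) KEN: |A| = 6, |A ∩ B| = 4; needs |A ∩ B| / |A| > 4/5 — false.

1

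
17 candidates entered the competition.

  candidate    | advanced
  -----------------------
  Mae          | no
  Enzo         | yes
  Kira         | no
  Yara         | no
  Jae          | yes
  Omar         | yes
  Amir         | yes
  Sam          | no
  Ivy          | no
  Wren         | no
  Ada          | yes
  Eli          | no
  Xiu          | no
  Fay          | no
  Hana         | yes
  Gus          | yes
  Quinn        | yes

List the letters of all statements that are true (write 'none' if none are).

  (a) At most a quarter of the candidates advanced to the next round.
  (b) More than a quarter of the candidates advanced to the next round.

|A| = 17, |A ∩ B| = 8, |A ∖ B| = 9.
(a) |A ∩ B| / |A| ≤ 1/4: fails.
(b) |A ∩ B| / |A| > 1/4: holds.

(b)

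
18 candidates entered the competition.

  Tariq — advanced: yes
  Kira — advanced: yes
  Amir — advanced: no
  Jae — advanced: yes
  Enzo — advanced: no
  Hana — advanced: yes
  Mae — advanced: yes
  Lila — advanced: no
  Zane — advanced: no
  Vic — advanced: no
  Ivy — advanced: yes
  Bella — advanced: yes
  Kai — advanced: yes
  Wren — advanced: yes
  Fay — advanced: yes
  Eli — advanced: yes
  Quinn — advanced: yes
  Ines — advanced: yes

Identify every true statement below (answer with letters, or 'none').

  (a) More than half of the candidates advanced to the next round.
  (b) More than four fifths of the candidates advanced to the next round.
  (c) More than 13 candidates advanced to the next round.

|A| = 18, |A ∩ B| = 13, |A ∖ B| = 5.
(a) |A ∩ B| > |A ∖ B|: holds.
(b) |A ∩ B| / |A| > 4/5: fails.
(c) |A ∩ B| > 13: fails.

(a)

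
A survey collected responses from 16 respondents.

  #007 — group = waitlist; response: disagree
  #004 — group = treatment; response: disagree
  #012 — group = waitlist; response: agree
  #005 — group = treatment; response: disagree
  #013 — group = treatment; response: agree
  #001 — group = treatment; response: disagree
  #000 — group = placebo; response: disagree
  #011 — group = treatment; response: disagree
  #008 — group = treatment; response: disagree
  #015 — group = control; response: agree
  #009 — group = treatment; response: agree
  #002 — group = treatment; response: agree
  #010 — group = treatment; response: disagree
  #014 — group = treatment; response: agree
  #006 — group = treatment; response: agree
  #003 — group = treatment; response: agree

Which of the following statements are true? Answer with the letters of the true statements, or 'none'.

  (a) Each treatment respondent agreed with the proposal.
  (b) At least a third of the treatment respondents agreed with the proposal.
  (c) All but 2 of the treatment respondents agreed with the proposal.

(b)

|A| = 12, |A ∩ B| = 6, |A ∖ B| = 6.
(a) A ⊆ B, i.e. every element of A is in B (|A ∖ B| = 0): fails.
(b) |A ∩ B| / |A| ≥ 1/3: holds.
(c) |A ∖ B| = 2: fails.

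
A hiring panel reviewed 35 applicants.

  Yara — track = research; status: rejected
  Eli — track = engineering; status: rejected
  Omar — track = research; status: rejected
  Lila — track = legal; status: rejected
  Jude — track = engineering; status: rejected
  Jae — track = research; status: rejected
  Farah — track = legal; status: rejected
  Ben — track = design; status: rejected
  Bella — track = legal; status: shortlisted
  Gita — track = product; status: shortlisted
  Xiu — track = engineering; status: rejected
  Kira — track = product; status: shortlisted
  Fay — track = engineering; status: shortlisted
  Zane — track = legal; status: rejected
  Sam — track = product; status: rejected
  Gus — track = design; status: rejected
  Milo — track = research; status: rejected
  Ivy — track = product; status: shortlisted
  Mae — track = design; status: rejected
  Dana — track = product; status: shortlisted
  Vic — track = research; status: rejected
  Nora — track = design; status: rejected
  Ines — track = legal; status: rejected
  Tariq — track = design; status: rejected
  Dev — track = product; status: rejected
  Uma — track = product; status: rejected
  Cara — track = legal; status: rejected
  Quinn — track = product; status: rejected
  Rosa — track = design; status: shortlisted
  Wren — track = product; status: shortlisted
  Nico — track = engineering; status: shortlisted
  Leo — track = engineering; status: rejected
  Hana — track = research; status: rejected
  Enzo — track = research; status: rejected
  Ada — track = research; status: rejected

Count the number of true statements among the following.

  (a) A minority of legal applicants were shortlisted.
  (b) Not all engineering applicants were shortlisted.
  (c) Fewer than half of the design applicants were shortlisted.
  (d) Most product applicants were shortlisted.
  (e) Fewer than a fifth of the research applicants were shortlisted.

(a) legal: |A| = 6, |A ∩ B| = 1; needs |A ∩ B| < |A ∖ B| — true.
(b) engineering: |A| = 6, |A ∩ B| = 2; needs A ⊄ B (|A ∖ B| ≥ 1) — true.
(c) design: |A| = 6, |A ∩ B| = 1; needs |A ∩ B| < |A ∖ B| — true.
(d) product: |A| = 9, |A ∩ B| = 5; needs |A ∩ B| > |A ∖ B| — true.
(e) research: |A| = 8, |A ∩ B| = 0; needs |A ∩ B| / |A| < 1/5 — true.

5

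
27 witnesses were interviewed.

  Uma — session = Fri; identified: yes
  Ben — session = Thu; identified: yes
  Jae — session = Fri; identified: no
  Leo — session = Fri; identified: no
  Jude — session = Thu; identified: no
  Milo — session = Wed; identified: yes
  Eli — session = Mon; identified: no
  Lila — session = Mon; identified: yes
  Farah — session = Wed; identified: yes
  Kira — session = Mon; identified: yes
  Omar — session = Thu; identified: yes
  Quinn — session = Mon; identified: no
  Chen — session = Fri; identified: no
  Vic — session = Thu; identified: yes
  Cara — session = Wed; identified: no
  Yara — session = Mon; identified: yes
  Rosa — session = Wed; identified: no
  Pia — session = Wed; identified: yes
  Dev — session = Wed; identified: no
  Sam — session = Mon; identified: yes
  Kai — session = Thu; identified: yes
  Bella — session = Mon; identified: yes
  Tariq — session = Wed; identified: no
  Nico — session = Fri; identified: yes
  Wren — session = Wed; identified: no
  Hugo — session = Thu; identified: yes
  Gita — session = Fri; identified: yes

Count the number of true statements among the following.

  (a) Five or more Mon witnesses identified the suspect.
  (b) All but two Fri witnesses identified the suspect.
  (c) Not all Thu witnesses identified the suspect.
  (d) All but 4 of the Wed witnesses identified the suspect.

2

(a) Mon: |A| = 7, |A ∩ B| = 5; needs |A ∩ B| ≥ 5 — true.
(b) Fri: |A| = 6, |A ∩ B| = 3; needs |A ∖ B| = 2 — false.
(c) Thu: |A| = 6, |A ∩ B| = 5; needs A ⊄ B (|A ∖ B| ≥ 1) — true.
(d) Wed: |A| = 8, |A ∩ B| = 3; needs |A ∖ B| = 4 — false.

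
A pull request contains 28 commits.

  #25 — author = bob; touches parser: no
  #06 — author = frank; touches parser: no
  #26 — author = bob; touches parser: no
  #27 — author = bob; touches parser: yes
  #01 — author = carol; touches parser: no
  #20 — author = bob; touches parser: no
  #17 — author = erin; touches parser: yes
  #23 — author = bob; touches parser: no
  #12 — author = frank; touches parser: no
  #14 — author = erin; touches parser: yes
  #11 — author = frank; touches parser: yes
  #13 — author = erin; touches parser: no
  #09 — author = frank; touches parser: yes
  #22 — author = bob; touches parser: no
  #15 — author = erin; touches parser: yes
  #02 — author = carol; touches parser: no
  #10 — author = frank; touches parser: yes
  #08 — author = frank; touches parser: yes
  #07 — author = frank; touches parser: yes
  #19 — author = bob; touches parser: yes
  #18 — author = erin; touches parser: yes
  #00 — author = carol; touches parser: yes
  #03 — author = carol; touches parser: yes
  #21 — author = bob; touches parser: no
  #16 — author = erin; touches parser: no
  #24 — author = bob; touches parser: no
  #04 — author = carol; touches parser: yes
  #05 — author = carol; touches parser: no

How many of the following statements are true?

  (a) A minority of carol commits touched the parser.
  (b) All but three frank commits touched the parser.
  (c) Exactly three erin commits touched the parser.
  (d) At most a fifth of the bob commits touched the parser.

(a) carol: |A| = 6, |A ∩ B| = 3; needs |A ∩ B| < |A ∖ B| — false.
(b) frank: |A| = 7, |A ∩ B| = 5; needs |A ∖ B| = 3 — false.
(c) erin: |A| = 6, |A ∩ B| = 4; needs |A ∩ B| = 3 — false.
(d) bob: |A| = 9, |A ∩ B| = 2; needs |A ∩ B| / |A| ≤ 1/5 — false.

0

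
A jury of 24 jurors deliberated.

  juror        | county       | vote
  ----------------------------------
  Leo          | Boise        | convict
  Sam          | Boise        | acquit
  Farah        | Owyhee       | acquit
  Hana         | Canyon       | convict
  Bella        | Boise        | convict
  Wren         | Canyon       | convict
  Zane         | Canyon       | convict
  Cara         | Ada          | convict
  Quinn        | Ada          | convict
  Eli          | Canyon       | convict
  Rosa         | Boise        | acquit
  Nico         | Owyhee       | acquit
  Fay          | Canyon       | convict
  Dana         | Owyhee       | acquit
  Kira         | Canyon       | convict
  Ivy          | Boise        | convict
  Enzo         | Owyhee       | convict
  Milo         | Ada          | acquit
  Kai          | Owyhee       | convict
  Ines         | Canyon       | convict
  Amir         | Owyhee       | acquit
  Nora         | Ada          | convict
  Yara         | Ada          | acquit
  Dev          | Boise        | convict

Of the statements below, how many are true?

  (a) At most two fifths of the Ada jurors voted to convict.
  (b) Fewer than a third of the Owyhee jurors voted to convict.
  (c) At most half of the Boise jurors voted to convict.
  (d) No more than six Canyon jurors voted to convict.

(a) Ada: |A| = 5, |A ∩ B| = 3; needs |A ∩ B| / |A| ≤ 2/5 — false.
(b) Owyhee: |A| = 6, |A ∩ B| = 2; needs |A ∩ B| / |A| < 1/3 — false.
(c) Boise: |A| = 6, |A ∩ B| = 4; needs |A ∩ B| ≤ |A ∖ B| — false.
(d) Canyon: |A| = 7, |A ∩ B| = 7; needs |A ∩ B| ≤ 6 — false.

0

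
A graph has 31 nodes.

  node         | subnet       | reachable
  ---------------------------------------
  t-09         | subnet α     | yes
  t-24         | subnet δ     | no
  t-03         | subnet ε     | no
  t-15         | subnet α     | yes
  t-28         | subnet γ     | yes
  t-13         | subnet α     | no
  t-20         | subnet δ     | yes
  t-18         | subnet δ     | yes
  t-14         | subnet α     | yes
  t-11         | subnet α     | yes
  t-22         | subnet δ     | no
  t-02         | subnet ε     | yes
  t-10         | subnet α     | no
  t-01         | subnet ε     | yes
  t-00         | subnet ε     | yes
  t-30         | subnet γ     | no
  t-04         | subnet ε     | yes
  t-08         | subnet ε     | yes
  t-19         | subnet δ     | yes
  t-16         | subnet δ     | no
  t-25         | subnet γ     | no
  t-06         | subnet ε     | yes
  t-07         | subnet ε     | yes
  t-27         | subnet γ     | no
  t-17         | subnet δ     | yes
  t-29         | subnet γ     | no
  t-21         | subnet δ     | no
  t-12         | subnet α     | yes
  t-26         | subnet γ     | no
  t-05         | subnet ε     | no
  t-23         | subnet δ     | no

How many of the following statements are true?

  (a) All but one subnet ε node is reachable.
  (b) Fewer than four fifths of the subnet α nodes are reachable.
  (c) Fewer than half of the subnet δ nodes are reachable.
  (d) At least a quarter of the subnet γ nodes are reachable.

(a) subnet ε: |A| = 9, |A ∩ B| = 7; needs |A ∖ B| = 1 — false.
(b) subnet α: |A| = 7, |A ∩ B| = 5; needs |A ∩ B| / |A| < 4/5 — true.
(c) subnet δ: |A| = 9, |A ∩ B| = 4; needs |A ∩ B| < |A ∖ B| — true.
(d) subnet γ: |A| = 6, |A ∩ B| = 1; needs |A ∩ B| / |A| ≥ 1/4 — false.

2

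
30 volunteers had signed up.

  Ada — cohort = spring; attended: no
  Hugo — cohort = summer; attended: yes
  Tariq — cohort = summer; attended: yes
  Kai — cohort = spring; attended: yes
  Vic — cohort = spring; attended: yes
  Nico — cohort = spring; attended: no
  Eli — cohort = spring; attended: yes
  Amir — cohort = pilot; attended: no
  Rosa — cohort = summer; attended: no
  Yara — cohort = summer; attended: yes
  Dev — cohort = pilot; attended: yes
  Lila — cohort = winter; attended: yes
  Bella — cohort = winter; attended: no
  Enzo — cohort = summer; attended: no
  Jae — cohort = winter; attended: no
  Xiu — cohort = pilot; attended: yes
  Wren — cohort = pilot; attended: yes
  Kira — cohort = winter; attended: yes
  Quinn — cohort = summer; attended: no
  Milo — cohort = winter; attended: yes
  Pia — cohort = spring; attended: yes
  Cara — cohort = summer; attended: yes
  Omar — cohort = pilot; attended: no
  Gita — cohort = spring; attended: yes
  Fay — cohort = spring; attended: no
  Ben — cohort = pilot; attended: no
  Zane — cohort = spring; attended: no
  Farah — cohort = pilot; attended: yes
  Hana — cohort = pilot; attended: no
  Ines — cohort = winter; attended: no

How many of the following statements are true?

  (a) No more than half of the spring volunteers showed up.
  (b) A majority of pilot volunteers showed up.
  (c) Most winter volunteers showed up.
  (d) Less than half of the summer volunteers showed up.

(a) spring: |A| = 9, |A ∩ B| = 5; needs |A ∩ B| ≤ |A ∖ B| — false.
(b) pilot: |A| = 8, |A ∩ B| = 4; needs |A ∩ B| > |A ∖ B| — false.
(c) winter: |A| = 6, |A ∩ B| = 3; needs |A ∩ B| > |A ∖ B| — false.
(d) summer: |A| = 7, |A ∩ B| = 4; needs |A ∩ B| < |A ∖ B| — false.

0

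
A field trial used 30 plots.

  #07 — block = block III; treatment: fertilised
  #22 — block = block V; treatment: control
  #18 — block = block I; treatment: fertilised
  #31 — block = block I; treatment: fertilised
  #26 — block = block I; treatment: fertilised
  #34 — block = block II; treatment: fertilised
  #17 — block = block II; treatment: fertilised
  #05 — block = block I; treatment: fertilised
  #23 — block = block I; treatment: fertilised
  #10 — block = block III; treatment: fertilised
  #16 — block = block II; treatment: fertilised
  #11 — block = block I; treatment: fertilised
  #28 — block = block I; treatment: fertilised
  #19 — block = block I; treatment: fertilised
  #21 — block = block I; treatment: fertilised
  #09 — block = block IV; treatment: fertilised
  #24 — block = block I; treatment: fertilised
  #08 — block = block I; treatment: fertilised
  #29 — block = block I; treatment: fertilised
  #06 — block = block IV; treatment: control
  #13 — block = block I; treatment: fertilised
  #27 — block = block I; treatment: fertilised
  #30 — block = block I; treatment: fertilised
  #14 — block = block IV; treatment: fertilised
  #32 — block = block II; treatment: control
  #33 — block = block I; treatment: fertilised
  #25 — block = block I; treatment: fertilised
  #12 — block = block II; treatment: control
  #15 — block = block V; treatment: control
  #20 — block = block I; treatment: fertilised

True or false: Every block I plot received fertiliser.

Truth condition: A ⊆ B, i.e. every element of A is in B (|A ∖ B| = 0).
|A| = 18, |A ∩ B| = 18, |A ∖ B| = 0.
So the statement is true.

True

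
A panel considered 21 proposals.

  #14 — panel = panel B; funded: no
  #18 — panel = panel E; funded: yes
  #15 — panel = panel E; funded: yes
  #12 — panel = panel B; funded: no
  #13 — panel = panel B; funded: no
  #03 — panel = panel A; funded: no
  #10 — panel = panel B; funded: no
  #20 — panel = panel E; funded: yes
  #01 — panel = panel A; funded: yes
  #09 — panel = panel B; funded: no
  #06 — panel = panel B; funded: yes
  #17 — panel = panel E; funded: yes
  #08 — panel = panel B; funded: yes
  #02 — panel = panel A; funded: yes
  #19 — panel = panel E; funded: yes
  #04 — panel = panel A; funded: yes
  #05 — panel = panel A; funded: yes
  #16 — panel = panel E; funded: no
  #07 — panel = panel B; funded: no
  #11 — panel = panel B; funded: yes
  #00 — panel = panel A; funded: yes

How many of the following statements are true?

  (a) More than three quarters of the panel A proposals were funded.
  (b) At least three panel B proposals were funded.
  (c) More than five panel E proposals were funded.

(a) panel A: |A| = 6, |A ∩ B| = 5; needs |A ∩ B| / |A| > 3/4 — true.
(b) panel B: |A| = 9, |A ∩ B| = 3; needs |A ∩ B| ≥ 3 — true.
(c) panel E: |A| = 6, |A ∩ B| = 5; needs |A ∩ B| > 5 — false.

2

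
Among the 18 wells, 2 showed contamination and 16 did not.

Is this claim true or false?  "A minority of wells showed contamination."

Truth condition: |A ∩ B| < |A ∖ B|.
|A| = 18, |A ∩ B| = 2, |A ∖ B| = 16.
2 < 16, so the statement is true.

True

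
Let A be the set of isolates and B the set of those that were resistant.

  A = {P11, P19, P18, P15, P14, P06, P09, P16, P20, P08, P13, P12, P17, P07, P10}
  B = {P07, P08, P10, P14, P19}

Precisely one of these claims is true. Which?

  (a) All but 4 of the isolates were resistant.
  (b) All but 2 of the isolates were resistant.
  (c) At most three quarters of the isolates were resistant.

|A| = 15, |A ∩ B| = 5, |A ∖ B| = 10.
(a) requires |A ∖ B| = 4: false.
(b) requires |A ∖ B| = 2: false.
(c) requires |A ∩ B| / |A| ≤ 3/4: true.

(c)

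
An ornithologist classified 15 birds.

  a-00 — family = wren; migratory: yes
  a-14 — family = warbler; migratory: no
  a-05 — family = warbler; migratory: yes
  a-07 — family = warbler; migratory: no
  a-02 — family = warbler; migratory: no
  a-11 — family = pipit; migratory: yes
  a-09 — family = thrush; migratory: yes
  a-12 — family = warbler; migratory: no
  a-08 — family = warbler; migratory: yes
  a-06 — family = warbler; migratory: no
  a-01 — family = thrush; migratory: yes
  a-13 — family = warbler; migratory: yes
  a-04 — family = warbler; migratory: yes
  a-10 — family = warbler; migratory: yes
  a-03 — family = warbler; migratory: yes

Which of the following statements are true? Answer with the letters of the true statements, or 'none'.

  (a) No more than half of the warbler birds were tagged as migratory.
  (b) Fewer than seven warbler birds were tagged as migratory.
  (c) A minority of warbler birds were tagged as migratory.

(b)

|A| = 11, |A ∩ B| = 6, |A ∖ B| = 5.
(a) |A ∩ B| ≤ |A ∖ B|: fails.
(b) |A ∩ B| < 7: holds.
(c) |A ∩ B| < |A ∖ B|: fails.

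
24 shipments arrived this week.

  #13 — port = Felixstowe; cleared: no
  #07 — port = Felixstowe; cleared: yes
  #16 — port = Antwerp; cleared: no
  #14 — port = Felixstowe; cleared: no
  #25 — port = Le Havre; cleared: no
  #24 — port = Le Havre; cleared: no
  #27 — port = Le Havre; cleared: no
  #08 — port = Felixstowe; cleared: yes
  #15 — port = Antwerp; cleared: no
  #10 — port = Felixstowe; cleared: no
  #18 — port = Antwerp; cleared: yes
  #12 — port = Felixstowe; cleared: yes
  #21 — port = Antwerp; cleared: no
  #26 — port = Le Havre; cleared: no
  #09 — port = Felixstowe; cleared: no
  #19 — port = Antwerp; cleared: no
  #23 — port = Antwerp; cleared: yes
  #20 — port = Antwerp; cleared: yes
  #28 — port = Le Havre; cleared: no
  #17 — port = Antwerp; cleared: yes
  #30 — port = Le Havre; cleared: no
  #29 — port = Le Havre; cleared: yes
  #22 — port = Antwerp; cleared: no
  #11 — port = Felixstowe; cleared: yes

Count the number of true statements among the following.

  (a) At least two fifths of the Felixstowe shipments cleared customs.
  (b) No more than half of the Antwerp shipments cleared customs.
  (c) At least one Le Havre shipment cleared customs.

(a) Felixstowe: |A| = 8, |A ∩ B| = 4; needs |A ∩ B| / |A| ≥ 2/5 — true.
(b) Antwerp: |A| = 9, |A ∩ B| = 4; needs |A ∩ B| ≤ |A ∖ B| — true.
(c) Le Havre: |A| = 7, |A ∩ B| = 1; needs A ∩ B ≠ ∅ (|A ∩ B| ≥ 1) — true.

3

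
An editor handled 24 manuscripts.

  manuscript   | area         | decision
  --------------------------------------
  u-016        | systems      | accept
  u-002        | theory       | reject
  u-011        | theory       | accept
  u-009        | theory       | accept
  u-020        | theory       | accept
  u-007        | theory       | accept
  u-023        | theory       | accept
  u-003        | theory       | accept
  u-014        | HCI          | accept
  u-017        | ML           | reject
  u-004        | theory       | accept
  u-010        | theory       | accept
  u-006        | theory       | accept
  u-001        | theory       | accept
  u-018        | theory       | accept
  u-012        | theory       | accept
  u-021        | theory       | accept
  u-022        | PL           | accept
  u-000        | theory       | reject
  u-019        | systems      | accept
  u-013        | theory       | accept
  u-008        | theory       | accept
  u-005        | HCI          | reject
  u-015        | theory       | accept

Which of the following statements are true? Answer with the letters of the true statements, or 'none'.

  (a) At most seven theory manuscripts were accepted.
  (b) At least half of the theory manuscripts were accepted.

(b)

|A| = 18, |A ∩ B| = 16, |A ∖ B| = 2.
(a) |A ∩ B| ≤ 7: fails.
(b) |A ∩ B| ≥ |A ∖ B|: holds.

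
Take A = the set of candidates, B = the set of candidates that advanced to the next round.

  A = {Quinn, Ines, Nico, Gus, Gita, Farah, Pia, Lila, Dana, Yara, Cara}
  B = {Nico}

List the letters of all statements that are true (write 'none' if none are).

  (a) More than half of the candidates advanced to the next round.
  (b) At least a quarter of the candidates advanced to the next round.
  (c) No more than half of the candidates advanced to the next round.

(c)

|A| = 11, |A ∩ B| = 1, |A ∖ B| = 10.
(a) |A ∩ B| > |A ∖ B|: fails.
(b) |A ∩ B| / |A| ≥ 1/4: fails.
(c) |A ∩ B| ≤ |A ∖ B|: holds.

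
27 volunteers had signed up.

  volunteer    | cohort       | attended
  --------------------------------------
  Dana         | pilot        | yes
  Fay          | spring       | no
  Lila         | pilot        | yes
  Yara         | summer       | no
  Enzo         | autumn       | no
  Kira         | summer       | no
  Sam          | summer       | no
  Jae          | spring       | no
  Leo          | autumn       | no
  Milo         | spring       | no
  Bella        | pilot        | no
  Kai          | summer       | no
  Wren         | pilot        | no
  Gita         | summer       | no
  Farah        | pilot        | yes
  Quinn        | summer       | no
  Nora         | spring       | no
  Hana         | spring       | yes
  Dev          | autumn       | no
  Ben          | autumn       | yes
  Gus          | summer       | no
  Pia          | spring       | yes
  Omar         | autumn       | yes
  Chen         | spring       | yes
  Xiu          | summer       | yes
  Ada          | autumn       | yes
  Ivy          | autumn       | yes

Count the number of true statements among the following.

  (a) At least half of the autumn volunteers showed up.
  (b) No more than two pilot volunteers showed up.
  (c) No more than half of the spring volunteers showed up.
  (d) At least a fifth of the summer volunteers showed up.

(a) autumn: |A| = 7, |A ∩ B| = 4; needs |A ∩ B| ≥ |A ∖ B| — true.
(b) pilot: |A| = 5, |A ∩ B| = 3; needs |A ∩ B| ≤ 2 — false.
(c) spring: |A| = 7, |A ∩ B| = 3; needs |A ∩ B| ≤ |A ∖ B| — true.
(d) summer: |A| = 8, |A ∩ B| = 1; needs |A ∩ B| / |A| ≥ 1/5 — false.

2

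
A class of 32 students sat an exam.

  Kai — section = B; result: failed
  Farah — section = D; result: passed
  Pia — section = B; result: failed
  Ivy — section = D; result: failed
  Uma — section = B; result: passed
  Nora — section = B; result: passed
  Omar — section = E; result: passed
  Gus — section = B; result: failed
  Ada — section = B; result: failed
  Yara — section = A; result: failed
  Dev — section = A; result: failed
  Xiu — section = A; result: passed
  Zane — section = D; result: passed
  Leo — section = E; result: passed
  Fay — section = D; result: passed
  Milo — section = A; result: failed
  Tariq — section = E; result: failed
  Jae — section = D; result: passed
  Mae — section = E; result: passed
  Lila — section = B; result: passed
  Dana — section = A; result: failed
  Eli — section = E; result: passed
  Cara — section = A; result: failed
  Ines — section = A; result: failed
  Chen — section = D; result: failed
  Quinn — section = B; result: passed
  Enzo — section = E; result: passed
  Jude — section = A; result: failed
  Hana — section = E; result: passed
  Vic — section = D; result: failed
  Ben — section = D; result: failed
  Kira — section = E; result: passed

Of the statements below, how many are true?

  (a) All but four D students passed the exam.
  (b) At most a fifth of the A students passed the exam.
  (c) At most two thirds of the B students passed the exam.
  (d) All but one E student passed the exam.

(a) D: |A| = 8, |A ∩ B| = 4; needs |A ∖ B| = 4 — true.
(b) A: |A| = 8, |A ∩ B| = 1; needs |A ∩ B| / |A| ≤ 1/5 — true.
(c) B: |A| = 8, |A ∩ B| = 4; needs |A ∩ B| / |A| ≤ 2/3 — true.
(d) E: |A| = 8, |A ∩ B| = 7; needs |A ∖ B| = 1 — true.

4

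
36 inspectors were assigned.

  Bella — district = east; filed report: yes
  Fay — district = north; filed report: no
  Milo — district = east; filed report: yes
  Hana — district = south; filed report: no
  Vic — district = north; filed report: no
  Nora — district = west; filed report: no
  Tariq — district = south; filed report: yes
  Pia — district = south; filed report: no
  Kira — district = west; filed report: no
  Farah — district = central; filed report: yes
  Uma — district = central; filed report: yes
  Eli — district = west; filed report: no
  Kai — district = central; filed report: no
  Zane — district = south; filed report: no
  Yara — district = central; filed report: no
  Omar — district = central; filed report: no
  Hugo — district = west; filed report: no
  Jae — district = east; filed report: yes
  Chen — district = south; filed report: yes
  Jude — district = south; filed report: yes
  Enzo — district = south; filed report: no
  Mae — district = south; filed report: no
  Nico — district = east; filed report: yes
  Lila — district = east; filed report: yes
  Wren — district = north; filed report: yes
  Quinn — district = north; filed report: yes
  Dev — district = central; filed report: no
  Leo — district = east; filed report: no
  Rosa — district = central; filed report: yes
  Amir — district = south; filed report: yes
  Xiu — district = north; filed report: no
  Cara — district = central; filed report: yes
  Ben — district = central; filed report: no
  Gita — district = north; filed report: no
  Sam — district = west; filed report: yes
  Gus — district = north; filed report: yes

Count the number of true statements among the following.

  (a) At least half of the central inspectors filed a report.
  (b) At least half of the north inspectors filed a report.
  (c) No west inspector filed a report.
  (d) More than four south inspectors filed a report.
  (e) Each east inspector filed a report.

0

(a) central: |A| = 9, |A ∩ B| = 4; needs |A ∩ B| ≥ |A ∖ B| — false.
(b) north: |A| = 7, |A ∩ B| = 3; needs |A ∩ B| ≥ |A ∖ B| — false.
(c) west: |A| = 5, |A ∩ B| = 1; needs A ∩ B = ∅ (|A ∩ B| = 0) — false.
(d) south: |A| = 9, |A ∩ B| = 4; needs |A ∩ B| > 4 — false.
(e) east: |A| = 6, |A ∩ B| = 5; needs A ⊆ B, i.e. every element of A is in B (|A ∖ B| = 0) — false.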